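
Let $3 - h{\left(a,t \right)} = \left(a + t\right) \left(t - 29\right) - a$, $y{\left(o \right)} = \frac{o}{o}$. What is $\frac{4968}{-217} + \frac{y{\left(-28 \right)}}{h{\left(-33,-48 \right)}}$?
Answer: $- \frac{31134673}{1359939} \approx -22.894$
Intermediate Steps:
$y{\left(o \right)} = 1$
$h{\left(a,t \right)} = 3 + a - \left(-29 + t\right) \left(a + t\right)$ ($h{\left(a,t \right)} = 3 - \left(\left(a + t\right) \left(t - 29\right) - a\right) = 3 - \left(\left(a + t\right) \left(-29 + t\right) - a\right) = 3 - \left(\left(-29 + t\right) \left(a + t\right) - a\right) = 3 - \left(- a + \left(-29 + t\right) \left(a + t\right)\right) = 3 + \left(a - \left(-29 + t\right) \left(a + t\right)\right) = 3 + a - \left(-29 + t\right) \left(a + t\right)$)
$\frac{4968}{-217} + \frac{y{\left(-28 \right)}}{h{\left(-33,-48 \right)}} = \frac{4968}{-217} + 1 \frac{1}{3 - \left(-48\right)^{2} + 29 \left(-48\right) + 30 \left(-33\right) - \left(-33\right) \left(-48\right)} = 4968 \left(- \frac{1}{217}\right) + 1 \frac{1}{3 - 2304 - 1392 - 990 - 1584} = - \frac{4968}{217} + 1 \frac{1}{3 - 2304 - 1392 - 990 - 1584} = - \frac{4968}{217} + 1 \frac{1}{-6267} = - \frac{4968}{217} + 1 \left(- \frac{1}{6267}\right) = - \frac{4968}{217} - \frac{1}{6267} = - \frac{31134673}{1359939}$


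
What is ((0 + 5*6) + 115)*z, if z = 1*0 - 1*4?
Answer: -580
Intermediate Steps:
z = -4 (z = 0 - 4 = -4)
((0 + 5*6) + 115)*z = ((0 + 5*6) + 115)*(-4) = ((0 + 30) + 115)*(-4) = (30 + 115)*(-4) = 145*(-4) = -580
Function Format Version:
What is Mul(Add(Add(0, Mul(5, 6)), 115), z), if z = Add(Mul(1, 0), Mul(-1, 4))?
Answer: -580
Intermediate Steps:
z = -4 (z = Add(0, -4) = -4)
Mul(Add(Add(0, Mul(5, 6)), 115), z) = Mul(Add(Add(0, Mul(5, 6)), 115), -4) = Mul(Add(Add(0, 30), 115), -4) = Mul(Add(30, 115), -4) = Mul(145, -4) = -580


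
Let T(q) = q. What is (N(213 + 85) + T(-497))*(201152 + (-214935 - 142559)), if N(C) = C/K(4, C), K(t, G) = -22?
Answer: 878016672/11 ≈ 7.9820e+7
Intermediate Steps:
N(C) = -C/22 (N(C) = C/(-22) = C*(-1/22) = -C/22)
(N(213 + 85) + T(-497))*(201152 + (-214935 - 142559)) = (-(213 + 85)/22 - 497)*(201152 + (-214935 - 142559)) = (-1/22*298 - 497)*(201152 - 357494) = (-149/11 - 497)*(-156342) = -5616/11*(-156342) = 878016672/11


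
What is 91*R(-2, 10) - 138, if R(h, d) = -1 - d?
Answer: -1139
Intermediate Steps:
91*R(-2, 10) - 138 = 91*(-1 - 1*10) - 138 = 91*(-1 - 10) - 138 = 91*(-11) - 138 = -1001 - 138 = -1139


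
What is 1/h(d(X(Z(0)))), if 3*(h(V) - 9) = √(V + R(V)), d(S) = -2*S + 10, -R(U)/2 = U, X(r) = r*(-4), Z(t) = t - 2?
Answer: 27/241 - √6/241 ≈ 0.10187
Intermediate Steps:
Z(t) = -2 + t
X(r) = -4*r
R(U) = -2*U
d(S) = 10 - 2*S
h(V) = 9 + √(-V)/3 (h(V) = 9 + √(V - 2*V)/3 = 9 + √(-V)/3)
1/h(d(X(Z(0)))) = 1/(9 + √(-(10 - (-8)*(-2 + 0)))/3) = 1/(9 + √(-(10 - (-8)*(-2)))/3) = 1/(9 + √(-(10 - 2*8))/3) = 1/(9 + √(-(10 - 16))/3) = 1/(9 + √(-1*(-6))/3) = 1/(9 + √6/3)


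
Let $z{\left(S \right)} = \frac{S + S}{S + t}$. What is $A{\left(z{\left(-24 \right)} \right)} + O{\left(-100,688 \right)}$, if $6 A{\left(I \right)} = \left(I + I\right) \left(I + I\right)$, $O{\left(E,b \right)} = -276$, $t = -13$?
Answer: $- \frac{376308}{1369} \approx -274.88$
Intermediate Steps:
$z{\left(S \right)} = \frac{2 S}{-13 + S}$ ($z{\left(S \right)} = \frac{S + S}{S - 13} = \frac{2 S}{-13 + S}$)
$A{\left(I \right)} = \frac{2 I^{2}}{3}$ ($A{\left(I \right)} = \frac{\left(I + I\right) \left(I + I\right)}{6} = \frac{2 I 2 I}{6} = \frac{4 I^{2}}{6} = \frac{2 I^{2}}{3}$)
$A{\left(z{\left(-24 \right)} \right)} + O{\left(-100,688 \right)} = \frac{2 \left(2 \left(-24\right) \frac{1}{-13 - 24}\right)^{2}}{3} - 276 = \frac{2 \left(2 \left(-24\right) \frac{1}{-37}\right)^{2}}{3} - 276 = \frac{2 \left(2 \left(-24\right) \left(- \frac{1}{37}\right)\right)^{2}}{3} - 276 = \frac{2 \left(\frac{48}{37}\right)^{2}}{3} - 276 = \frac{2}{3} \cdot \frac{2304}{1369} - 276 = \frac{1536}{1369} - 276 = - \frac{376308}{1369}$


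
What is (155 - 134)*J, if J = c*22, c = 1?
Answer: 462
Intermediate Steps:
J = 22 (J = 1*22 = 22)
(155 - 134)*J = (155 - 134)*22 = 21*22 = 462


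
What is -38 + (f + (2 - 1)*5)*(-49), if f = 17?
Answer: -1116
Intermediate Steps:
-38 + (f + (2 - 1)*5)*(-49) = -38 + (17 + (2 - 1)*5)*(-49) = -38 + (17 + 1*5)*(-49) = -38 + (17 + 5)*(-49) = -38 + 22*(-49) = -38 - 1078 = -1116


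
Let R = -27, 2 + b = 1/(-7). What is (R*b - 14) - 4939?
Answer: -34266/7 ≈ -4895.1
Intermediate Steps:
b = -15/7 (b = -2 + 1/(-7) = -2 - ⅐ = -15/7 ≈ -2.1429)
(R*b - 14) - 4939 = (-27*(-15/7) - 14) - 4939 = (405/7 - 14) - 4939 = 307/7 - 4939 = -34266/7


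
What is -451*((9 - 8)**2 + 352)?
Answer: -159203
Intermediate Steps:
-451*((9 - 8)**2 + 352) = -451*(1**2 + 352) = -451*(1 + 352) = -451*353 = -159203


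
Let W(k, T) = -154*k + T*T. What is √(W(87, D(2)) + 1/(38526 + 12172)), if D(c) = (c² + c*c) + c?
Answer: I*√34179679188094/50698 ≈ 115.32*I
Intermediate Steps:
D(c) = c + 2*c² (D(c) = (c² + c²) + c = 2*c² + c = c + 2*c²)
W(k, T) = T² - 154*k (W(k, T) = -154*k + T² = T² - 154*k)
√(W(87, D(2)) + 1/(38526 + 12172)) = √(((2*(1 + 2*2))² - 154*87) + 1/(38526 + 12172)) = √(((2*(1 + 4))² - 13398) + 1/50698) = √(((2*5)² - 13398) + 1/50698) = √((10² - 13398) + 1/50698) = √((100 - 13398) + 1/50698) = √(-13298 + 1/50698) = √(-674182003/50698) = I*√34179679188094/50698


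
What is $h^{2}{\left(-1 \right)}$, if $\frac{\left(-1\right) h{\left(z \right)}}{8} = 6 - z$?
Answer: $3136$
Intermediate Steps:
$h{\left(z \right)} = -48 + 8 z$ ($h{\left(z \right)} = - 8 \left(6 - z\right) = -48 + 8 z$)
$h^{2}{\left(-1 \right)} = \left(-48 + 8 \left(-1\right)\right)^{2} = \left(-48 - 8\right)^{2} = \left(-56\right)^{2} = 3136$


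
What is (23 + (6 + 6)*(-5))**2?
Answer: 1369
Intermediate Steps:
(23 + (6 + 6)*(-5))**2 = (23 + 12*(-5))**2 = (23 - 60)**2 = (-37)**2 = 1369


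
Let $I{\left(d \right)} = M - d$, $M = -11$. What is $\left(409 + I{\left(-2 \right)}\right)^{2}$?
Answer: $160000$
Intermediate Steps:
$I{\left(d \right)} = -11 - d$
$\left(409 + I{\left(-2 \right)}\right)^{2} = \left(409 - 9\right)^{2} = 400^{2} = 160000$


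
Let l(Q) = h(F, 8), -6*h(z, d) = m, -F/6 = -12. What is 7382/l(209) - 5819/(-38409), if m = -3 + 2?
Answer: 1701217247/38409 ≈ 44292.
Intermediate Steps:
F = 72 (F = -6*(-12) = 72)
m = -1
h(z, d) = ⅙ (h(z, d) = -⅙*(-1) = ⅙)
l(Q) = ⅙
7382/l(209) - 5819/(-38409) = 7382/(⅙) - 5819/(-38409) = 7382*6 - 5819*(-1/38409) = 44292 + 5819/38409 = 1701217247/38409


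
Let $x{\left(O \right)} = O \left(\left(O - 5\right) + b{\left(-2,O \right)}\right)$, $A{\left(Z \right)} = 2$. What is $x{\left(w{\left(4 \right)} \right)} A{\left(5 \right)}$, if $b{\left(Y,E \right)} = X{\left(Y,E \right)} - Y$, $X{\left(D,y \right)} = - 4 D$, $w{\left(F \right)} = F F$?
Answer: $672$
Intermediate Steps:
$w{\left(F \right)} = F^{2}$
$b{\left(Y,E \right)} = - 5 Y$ ($b{\left(Y,E \right)} = - 4 Y - Y = - 5 Y$)
$x{\left(O \right)} = O \left(5 + O\right)$ ($x{\left(O \right)} = O \left(\left(O - 5\right) - -10\right) = O \left(\left(-5 + O\right) + 10\right) = O \left(5 + O\right)$)
$x{\left(w{\left(4 \right)} \right)} A{\left(5 \right)} = 4^{2} \left(5 + 4^{2}\right) 2 = 16 \left(5 + 16\right) 2 = 16 \cdot 21 \cdot 2 = 336 \cdot 2 = 672$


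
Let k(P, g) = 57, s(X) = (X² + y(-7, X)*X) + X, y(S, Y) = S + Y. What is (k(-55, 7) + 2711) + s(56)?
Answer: 8704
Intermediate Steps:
s(X) = X + X² + X*(-7 + X) (s(X) = (X² + (-7 + X)*X) + X = (X² + X*(-7 + X)) + X = X + X² + X*(-7 + X))
(k(-55, 7) + 2711) + s(56) = (57 + 2711) + 2*56*(-3 + 56) = 2768 + 2*56*53 = 2768 + 5936 = 8704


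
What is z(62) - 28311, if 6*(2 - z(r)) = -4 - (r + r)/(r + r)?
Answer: -169849/6 ≈ -28308.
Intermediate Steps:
z(r) = 17/6 (z(r) = 2 - (-4 - (r + r)/(r + r))/6 = 2 - (-4 - 2*r/(2*r))/6 = 2 - (-4 - 2*r*1/(2*r))/6 = 2 - (-4 - 1*1)/6 = 2 - (-4 - 1)/6 = 2 - 1/6*(-5) = 2 + 5/6 = 17/6)
z(62) - 28311 = 17/6 - 28311 = -169849/6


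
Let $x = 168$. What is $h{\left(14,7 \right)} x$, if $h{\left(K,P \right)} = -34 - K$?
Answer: $-8064$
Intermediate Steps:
$h{\left(14,7 \right)} x = \left(-34 - 14\right) 168 = \left(-48\right) 168 = -8064$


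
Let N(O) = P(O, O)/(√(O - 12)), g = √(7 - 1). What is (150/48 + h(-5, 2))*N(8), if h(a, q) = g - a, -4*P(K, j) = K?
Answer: I*(65/8 + √6) ≈ 10.574*I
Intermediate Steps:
P(K, j) = -K/4
g = √6 ≈ 2.4495
N(O) = -O/(4*√(-12 + O)) (N(O) = (-O/4)/(√(O - 12)) = (-O/4)/(√(-12 + O)) = (-O/4)/√(-12 + O) = -O/(4*√(-12 + O)))
h(a, q) = √6 - a
(150/48 + h(-5, 2))*N(8) = (150/48 + (√6 - 1*(-5)))*(-¼*8/√(-12 + 8)) = (150*(1/48) + (√6 + 5))*(-¼*8/√(-4)) = (25/8 + (5 + √6))*(-¼*8*(-I/2)) = (65/8 + √6)*I = I*(65/8 + √6)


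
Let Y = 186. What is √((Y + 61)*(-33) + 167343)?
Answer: 6*√4422 ≈ 398.99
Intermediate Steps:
√((Y + 61)*(-33) + 167343) = √((186 + 61)*(-33) + 167343) = √(247*(-33) + 167343) = √(-8151 + 167343) = √159192 = 6*√4422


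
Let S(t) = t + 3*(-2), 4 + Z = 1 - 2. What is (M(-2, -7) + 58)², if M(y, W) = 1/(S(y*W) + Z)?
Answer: 30625/9 ≈ 3402.8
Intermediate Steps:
Z = -5 (Z = -4 + (1 - 2) = -4 - 1 = -5)
S(t) = -6 + t (S(t) = t - 6 = -6 + t)
M(y, W) = 1/(-11 + W*y) (M(y, W) = 1/((-6 + y*W) - 5) = 1/((-6 + W*y) - 5) = 1/(-11 + W*y))
(M(-2, -7) + 58)² = (1/(-11 - 7*(-2)) + 58)² = (1/(-11 + 14) + 58)² = (1/3 + 58)² = (⅓ + 58)² = (175/3)² = 30625/9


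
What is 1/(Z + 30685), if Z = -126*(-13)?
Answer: 1/32323 ≈ 3.0938e-5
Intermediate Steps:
Z = 1638
1/(Z + 30685) = 1/(1638 + 30685) = 1/32323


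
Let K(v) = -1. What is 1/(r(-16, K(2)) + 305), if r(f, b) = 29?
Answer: 1/334 ≈ 0.0029940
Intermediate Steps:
1/(r(-16, K(2)) + 305) = 1/(29 + 305) = 1/334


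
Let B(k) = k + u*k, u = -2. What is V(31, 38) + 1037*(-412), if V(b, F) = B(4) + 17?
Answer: -427231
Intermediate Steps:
B(k) = -k (B(k) = k - 2*k = -k)
V(b, F) = 13 (V(b, F) = -1*4 + 17 = -4 + 17 = 13)
V(31, 38) + 1037*(-412) = 13 + 1037*(-412) = 13 - 427244 = -427231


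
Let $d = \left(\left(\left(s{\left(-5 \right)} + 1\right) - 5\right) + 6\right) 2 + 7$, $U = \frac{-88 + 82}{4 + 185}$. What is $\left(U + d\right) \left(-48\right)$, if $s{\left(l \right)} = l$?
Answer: $- \frac{976}{21} \approx -46.476$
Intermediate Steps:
$U = - \frac{2}{63}$ ($U = - \frac{6}{189} = \left(-6\right) \frac{1}{189} = - \frac{2}{63} \approx -0.031746$)
$d = 1$ ($d = \left(\left(\left(-5 + 1\right) - 5\right) + 6\right) 2 + 7 = \left(\left(-4 - 5\right) + 6\right) 2 + 7 = \left(-9 + 6\right) 2 + 7 = \left(-3\right) 2 + 7 = -6 + 7 = 1$)
$\left(U + d\right) \left(-48\right) = \left(- \frac{2}{63} + 1\right) \left(-48\right) = \frac{61}{63} \left(-48\right) = - \frac{976}{21}$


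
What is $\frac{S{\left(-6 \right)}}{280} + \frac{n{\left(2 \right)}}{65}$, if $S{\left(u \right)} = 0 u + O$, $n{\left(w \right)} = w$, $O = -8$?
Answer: $\frac{1}{455} \approx 0.0021978$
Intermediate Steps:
$S{\left(u \right)} = -8$ ($S{\left(u \right)} = 0 u - 8 = 0 - 8 = -8$)
$\frac{S{\left(-6 \right)}}{280} + \frac{n{\left(2 \right)}}{65} = - \frac{8}{280} + \frac{2}{65} = \left(-8\right) \frac{1}{280} + 2 \cdot \frac{1}{65} = - \frac{1}{35} + \frac{2}{65} = \frac{1}{455}$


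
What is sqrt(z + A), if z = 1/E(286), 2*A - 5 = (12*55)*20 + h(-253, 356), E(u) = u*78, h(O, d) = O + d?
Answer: sqrt(4898435289)/858 ≈ 81.572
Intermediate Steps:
E(u) = 78*u
A = 6654 (A = 5/2 + ((12*55)*20 + (-253 + 356))/2 = 5/2 + (660*20 + 103)/2 = 5/2 + (13200 + 103)/2 = 5/2 + (1/2)*13303 = 5/2 + 13303/2 = 6654)
z = 1/22308 (z = 1/(78*286) = 1/22308 ≈ 4.4827e-5)
sqrt(z + A) = sqrt(1/22308 + 6654) = sqrt(148437433/22308) = sqrt(4898435289)/858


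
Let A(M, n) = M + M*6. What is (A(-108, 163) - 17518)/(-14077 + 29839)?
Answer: -9137/7881 ≈ -1.1594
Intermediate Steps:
A(M, n) = 7*M (A(M, n) = M + 6*M = 7*M)
(A(-108, 163) - 17518)/(-14077 + 29839) = (7*(-108) - 17518)/(-14077 + 29839) = (-756 - 17518)/15762 = -18274*1/15762 = -9137/7881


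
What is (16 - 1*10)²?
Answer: 36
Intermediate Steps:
(16 - 1*10)² = (16 - 10)² = 6² = 36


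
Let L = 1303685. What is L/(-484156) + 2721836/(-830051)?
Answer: -2399918268351/401874171956 ≈ -5.9718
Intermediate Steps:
L/(-484156) + 2721836/(-830051) = 1303685/(-484156) + 2721836/(-830051) = 1303685*(-1/484156) + 2721836*(-1/830051) = -1303685/484156 - 2721836/830051 = -2399918268351/401874171956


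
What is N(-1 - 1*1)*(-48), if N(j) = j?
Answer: 96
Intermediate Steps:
N(-1 - 1*1)*(-48) = (-1 - 1*1)*(-48) = (-1 - 1)*(-48) = -2*(-48) = 96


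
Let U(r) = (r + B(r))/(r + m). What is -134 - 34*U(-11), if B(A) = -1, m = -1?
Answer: -168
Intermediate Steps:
U(r) = 1 (U(r) = (r - 1)/(r - 1) = (-1 + r)/(-1 + r) = 1)
-134 - 34*U(-11) = -134 - 34*1 = -134 - 34 = -168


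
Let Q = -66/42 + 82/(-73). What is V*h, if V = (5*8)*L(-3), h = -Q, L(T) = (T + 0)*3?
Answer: -495720/511 ≈ -970.10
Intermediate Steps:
L(T) = 3*T (L(T) = T*3 = 3*T)
Q = -1377/511 (Q = -66*1/42 + 82*(-1/73) = -11/7 - 82/73 = -1377/511 ≈ -2.6947)
h = 1377/511 (h = -1*(-1377/511) = 1377/511 ≈ 2.6947)
V = -360 (V = (5*8)*(3*(-3)) = 40*(-9) = -360)
V*h = -360*1377/511 = -495720/511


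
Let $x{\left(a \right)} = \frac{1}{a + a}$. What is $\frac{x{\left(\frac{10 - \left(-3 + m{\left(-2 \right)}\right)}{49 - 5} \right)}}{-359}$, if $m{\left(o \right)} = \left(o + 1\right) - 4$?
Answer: $- \frac{11}{3231} \approx -0.0034045$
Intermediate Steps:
$m{\left(o \right)} = -3 + o$ ($m{\left(o \right)} = \left(1 + o\right) - 4 = -3 + o$)
$x{\left(a \right)} = \frac{1}{2 a}$
$\frac{x{\left(\frac{10 - \left(-3 + m{\left(-2 \right)}\right)}{49 - 5} \right)}}{-359} = \frac{\frac{1}{2} \frac{1}{\left(10 - \left(-3 - 5\right)\right) \frac{1}{49 - 5}}}{-359} = \frac{1}{2 \frac{10 - \left(-3 - 5\right)}{44}} \left(- \frac{1}{359}\right) = \frac{1}{2 \left(10 - -8\right) \frac{1}{44}} \left(- \frac{1}{359}\right) = \frac{1}{2 \left(10 + 8\right) \frac{1}{44}} \left(- \frac{1}{359}\right) = \frac{1}{2 \cdot 18 \cdot \frac{1}{44}} \left(- \frac{1}{359}\right) = \frac{1}{2 \cdot \frac{9}{22}} \left(- \frac{1}{359}\right) = \frac{1}{2} \cdot \frac{22}{9} \left(- \frac{1}{359}\right) = \frac{11}{9} \left(- \frac{1}{359}\right) = - \frac{11}{3231}$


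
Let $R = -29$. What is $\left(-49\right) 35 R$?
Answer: $49735$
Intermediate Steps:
$\left(-49\right) 35 R = \left(-49\right) 35 \left(-29\right) = \left(-1715\right) \left(-29\right) = 49735$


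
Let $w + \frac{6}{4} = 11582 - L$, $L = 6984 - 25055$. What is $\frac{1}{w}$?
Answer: $\frac{2}{59303} \approx 3.3725 \cdot 10^{-5}$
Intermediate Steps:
$L = -18071$
$w = \frac{59303}{2}$ ($w = - \frac{3}{2} + \left(11582 - -18071\right) = - \frac{3}{2} + \left(11582 + 18071\right) = - \frac{3}{2} + 29653 = \frac{59303}{2} \approx 29652.0$)
$\frac{1}{w} = \frac{1}{\frac{59303}{2}} = \frac{2}{59303}$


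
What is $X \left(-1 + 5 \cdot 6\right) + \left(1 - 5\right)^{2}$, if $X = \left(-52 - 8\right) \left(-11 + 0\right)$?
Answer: $19156$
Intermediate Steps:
$X = 660$ ($X = \left(-60\right) \left(-11\right) = 660$)
$X \left(-1 + 5 \cdot 6\right) + \left(1 - 5\right)^{2} = 660 \left(-1 + 5 \cdot 6\right) + \left(1 - 5\right)^{2} = 660 \left(-1 + 30\right) + \left(-4\right)^{2} = 660 \cdot 29 + 16 = 19140 + 16 = 19156$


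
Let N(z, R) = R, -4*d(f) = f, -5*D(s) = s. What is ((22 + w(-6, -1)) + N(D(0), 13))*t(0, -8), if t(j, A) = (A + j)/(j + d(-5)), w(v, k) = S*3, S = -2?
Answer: -928/5 ≈ -185.60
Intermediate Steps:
D(s) = -s/5
d(f) = -f/4
w(v, k) = -6 (w(v, k) = -2*3 = -6)
t(j, A) = (A + j)/(5/4 + j) (t(j, A) = (A + j)/(j - ¼*(-5)) = (A + j)/(j + 5/4) = (A + j)/(5/4 + j))
((22 + w(-6, -1)) + N(D(0), 13))*t(0, -8) = ((22 - 6) + 13)*(4*(-8 + 0)/(5 + 4*0)) = (16 + 13)*(4*(-8)/(5 + 0)) = 29*(4*(-8)/5) = 29*(4*(⅕)*(-8)) = 29*(-32/5) = -928/5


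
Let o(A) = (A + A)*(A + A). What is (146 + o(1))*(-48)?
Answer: -7200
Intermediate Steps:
o(A) = 4*A² (o(A) = (2*A)*(2*A) = 4*A²)
(146 + o(1))*(-48) = (146 + 4*1²)*(-48) = (146 + 4*1)*(-48) = (146 + 4)*(-48) = 150*(-48) = -7200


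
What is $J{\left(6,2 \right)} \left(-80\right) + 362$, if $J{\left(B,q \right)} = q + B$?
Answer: $-278$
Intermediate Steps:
$J{\left(B,q \right)} = B + q$
$J{\left(6,2 \right)} \left(-80\right) + 362 = \left(6 + 2\right) \left(-80\right) + 362 = 8 \left(-80\right) + 362 = -640 + 362 = -278$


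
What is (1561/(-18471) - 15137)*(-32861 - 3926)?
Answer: 10285538076256/18471 ≈ 5.5685e+8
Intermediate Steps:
(1561/(-18471) - 15137)*(-32861 - 3926) = (1561*(-1/18471) - 15137)*(-36787) = (-1561/18471 - 15137)*(-36787) = -279597088/18471*(-36787) = 10285538076256/18471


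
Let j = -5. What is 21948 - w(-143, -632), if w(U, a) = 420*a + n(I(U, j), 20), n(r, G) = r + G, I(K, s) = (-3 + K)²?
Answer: 266052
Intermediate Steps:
n(r, G) = G + r
w(U, a) = 20 + (-3 + U)² + 420*a (w(U, a) = 420*a + (20 + (-3 + U)²) = 20 + (-3 + U)² + 420*a)
21948 - w(-143, -632) = 21948 - (20 + (-3 - 143)² + 420*(-632)) = 21948 - (20 + (-146)² - 265440) = 21948 - (20 + 21316 - 265440) = 21948 - 1*(-244104) = 21948 + 244104 = 266052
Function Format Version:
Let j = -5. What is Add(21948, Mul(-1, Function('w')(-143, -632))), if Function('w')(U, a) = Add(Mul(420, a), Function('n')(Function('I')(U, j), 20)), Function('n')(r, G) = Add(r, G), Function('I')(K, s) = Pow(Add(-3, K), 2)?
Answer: 266052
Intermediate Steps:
Function('n')(r, G) = Add(G, r)
Function('w')(U, a) = Add(20, Pow(Add(-3, U), 2), Mul(420, a)) (Function('w')(U, a) = Add(Mul(420, a), Add(20, Pow(Add(-3, U), 2))) = Add(20, Pow(Add(-3, U), 2), Mul(420, a)))
Add(21948, Mul(-1, Function('w')(-143, -632))) = Add(21948, Mul(-1, Add(20, Pow(Add(-3, -143), 2), Mul(420, -632)))) = Add(21948, Mul(-1, Add(20, Pow(-146, 2), -265440))) = Add(21948, Mul(-1, Add(20, 21316, -265440))) = Add(21948, Mul(-1, -244104)) = Add(21948, 244104) = 266052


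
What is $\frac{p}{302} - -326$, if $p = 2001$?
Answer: $\frac{100453}{302} \approx 332.63$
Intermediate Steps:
$\frac{p}{302} - -326 = \frac{2001}{302} - -326 = 2001 \cdot \frac{1}{302} + 326 = \frac{2001}{302} + 326 = \frac{100453}{302}$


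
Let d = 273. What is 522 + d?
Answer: 795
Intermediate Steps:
522 + d = 522 + 273 = 795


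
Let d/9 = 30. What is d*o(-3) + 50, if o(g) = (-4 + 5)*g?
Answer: -760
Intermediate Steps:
o(g) = g (o(g) = 1*g = g)
d = 270 (d = 9*30 = 270)
d*o(-3) + 50 = 270*(-3) + 50 = -810 + 50 = -760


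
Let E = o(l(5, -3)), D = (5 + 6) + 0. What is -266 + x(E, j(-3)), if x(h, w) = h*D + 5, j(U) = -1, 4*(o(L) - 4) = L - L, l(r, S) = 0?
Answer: -217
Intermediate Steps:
D = 11 (D = 11 + 0 = 11)
o(L) = 4 (o(L) = 4 + (L - L)/4 = 4 + (¼)*0 = 4 + 0 = 4)
E = 4
x(h, w) = 5 + 11*h (x(h, w) = h*11 + 5 = 11*h + 5 = 5 + 11*h)
-266 + x(E, j(-3)) = -266 + (5 + 11*4) = -266 + (5 + 44) = -266 + 49 = -217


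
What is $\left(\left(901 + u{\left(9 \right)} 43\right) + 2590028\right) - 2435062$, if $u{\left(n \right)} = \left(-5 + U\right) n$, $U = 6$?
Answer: $156254$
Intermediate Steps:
$u{\left(n \right)} = n$ ($u{\left(n \right)} = \left(-5 + 6\right) n = 1 n = n$)
$\left(\left(901 + u{\left(9 \right)} 43\right) + 2590028\right) - 2435062 = \left(\left(901 + 9 \cdot 43\right) + 2590028\right) - 2435062 = \left(\left(901 + 387\right) + 2590028\right) - 2435062 = \left(1288 + 2590028\right) - 2435062 = 2591316 - 2435062 = 156254$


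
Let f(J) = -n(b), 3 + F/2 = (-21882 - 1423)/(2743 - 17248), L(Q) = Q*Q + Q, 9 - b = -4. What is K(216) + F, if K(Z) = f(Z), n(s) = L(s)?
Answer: -536066/2901 ≈ -184.79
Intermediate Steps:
b = 13 (b = 9 - 1*(-4) = 9 + 4 = 13)
L(Q) = Q + Q² (L(Q) = Q² + Q = Q + Q²)
n(s) = s*(1 + s)
F = -8084/2901 (F = -6 + 2*((-21882 - 1423)/(2743 - 17248)) = -6 + 2*(-23305/(-14505)) = -6 + 2*(-23305*(-1/14505)) = -6 + 2*(4661/2901) = -6 + 9322/2901 = -8084/2901 ≈ -2.7866)
f(J) = -182 (f(J) = -13*(1 + 13) = -13*14 = -1*182 = -182)
K(Z) = -182
K(216) + F = -182 - 8084/2901 = -536066/2901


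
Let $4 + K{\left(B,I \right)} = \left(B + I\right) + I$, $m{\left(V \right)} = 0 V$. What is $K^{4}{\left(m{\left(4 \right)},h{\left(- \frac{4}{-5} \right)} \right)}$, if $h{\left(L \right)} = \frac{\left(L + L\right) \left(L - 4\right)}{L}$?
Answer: $\frac{49787136}{625} \approx 79659.0$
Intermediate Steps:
$m{\left(V \right)} = 0$
$h{\left(L \right)} = -8 + 2 L$ ($h{\left(L \right)} = \frac{2 L \left(-4 + L\right)}{L} = -8 + 2 L$)
$K{\left(B,I \right)} = -4 + B + 2 I$ ($K{\left(B,I \right)} = -4 + \left(\left(B + I\right) + I\right) = -4 + \left(B + 2 I\right) = -4 + B + 2 I$)
$K^{4}{\left(m{\left(4 \right)},h{\left(- \frac{4}{-5} \right)} \right)} = \left(-4 + 0 + 2 \left(-8 + 2 \left(- \frac{4}{-5}\right)\right)\right)^{4} = \left(-4 + 0 + 2 \left(-8 + 2 \left(\left(-4\right) \left(- \frac{1}{5}\right)\right)\right)\right)^{4} = \left(-4 + 0 + 2 \left(-8 + 2 \cdot \frac{4}{5}\right)\right)^{4} = \left(-4 + 0 + 2 \left(-8 + \frac{8}{5}\right)\right)^{4} = \left(-4 + 0 + 2 \left(- \frac{32}{5}\right)\right)^{4} = \left(-4 + 0 - \frac{64}{5}\right)^{4} = \left(- \frac{84}{5}\right)^{4} = \frac{49787136}{625}$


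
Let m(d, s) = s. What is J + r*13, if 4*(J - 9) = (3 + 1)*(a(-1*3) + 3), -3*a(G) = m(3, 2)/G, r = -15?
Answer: -1645/9 ≈ -182.78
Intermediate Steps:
a(G) = -2/(3*G)
J = 110/9 (J = 9 + ((3 + 1)*(-2/(3*((-1*3))) + 3))/4 = 9 + (4*(-⅔/(-3) + 3))/4 = 9 + (4*(-⅔*(-⅓) + 3))/4 = 9 + (4*(2/9 + 3))/4 = 9 + (4*(29/9))/4 = 9 + (¼)*(116/9) = 9 + 29/9 = 110/9 ≈ 12.222)
J + r*13 = 110/9 - 15*13 = 110/9 - 195 = -1645/9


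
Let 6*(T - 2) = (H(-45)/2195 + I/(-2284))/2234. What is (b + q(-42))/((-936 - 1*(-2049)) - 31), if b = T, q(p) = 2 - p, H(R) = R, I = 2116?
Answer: 77279128663/1817742296316 ≈ 0.042514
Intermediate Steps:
T = 3359848591/1679983638 (T = 2 + ((-45/2195 + 2116/(-2284))/2234)/6 = 2 + ((-45*1/2195 + 2116*(-1/2284))*(1/2234))/6 = 2 + ((-9/439 - 529/571)*(1/2234))/6 = 2 + (-237370/250669*1/2234)/6 = 2 + (⅙)*(-118685/279997273) = 2 - 118685/1679983638 = 3359848591/1679983638 ≈ 1.9999)
b = 3359848591/1679983638 ≈ 1.9999
(b + q(-42))/((-936 - 1*(-2049)) - 31) = (3359848591/1679983638 + (2 - 1*(-42)))/((-936 - 1*(-2049)) - 31) = (3359848591/1679983638 + (2 + 42))/((-936 + 2049) - 31) = (3359848591/1679983638 + 44)/(1113 - 31) = (77279128663/1679983638)/1082 = (77279128663/1679983638)*(1/1082) = 77279128663/1817742296316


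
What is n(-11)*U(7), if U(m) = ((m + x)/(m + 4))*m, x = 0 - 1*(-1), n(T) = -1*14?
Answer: -784/11 ≈ -71.273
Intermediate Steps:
n(T) = -14
x = 1 (x = 0 + 1 = 1)
U(m) = m*(1 + m)/(4 + m) (U(m) = ((m + 1)/(m + 4))*m = ((1 + m)/(4 + m))*m = m*(1 + m)/(4 + m))
n(-11)*U(7) = -98*(1 + 7)/(4 + 7) = -98*8/11 = -14*56/11 = -784/11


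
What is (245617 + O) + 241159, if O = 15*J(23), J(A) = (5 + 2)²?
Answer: 487511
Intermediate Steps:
J(A) = 49 (J(A) = 7² = 49)
O = 735 (O = 15*49 = 735)
(245617 + O) + 241159 = (245617 + 735) + 241159 = 246352 + 241159 = 487511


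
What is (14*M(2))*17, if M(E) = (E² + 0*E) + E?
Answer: 1428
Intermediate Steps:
M(E) = E + E² (M(E) = (E² + 0) + E = E² + E = E + E²)
(14*M(2))*17 = (14*(2*(1 + 2)))*17 = (14*(2*3))*17 = (14*6)*17 = 84*17 = 1428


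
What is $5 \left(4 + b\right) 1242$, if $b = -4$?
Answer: $0$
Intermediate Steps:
$5 \left(4 + b\right) 1242 = 5 \left(4 - 4\right) 1242 = 5 \cdot 0 \cdot 1242 = 0 \cdot 1242 = 0$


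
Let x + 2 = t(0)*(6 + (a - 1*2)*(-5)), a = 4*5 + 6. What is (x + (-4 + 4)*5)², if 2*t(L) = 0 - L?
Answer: 4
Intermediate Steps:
a = 26 (a = 20 + 6 = 26)
t(L) = -L/2 (t(L) = (0 - L)/2 = (-L)/2 = -L/2)
x = -2 (x = -2 + (-½*0)*(6 + (26 - 1*2)*(-5)) = -2 + 0*(6 + (26 - 2)*(-5)) = -2 + 0*(6 + 24*(-5)) = -2 + 0*(6 - 120) = -2 + 0*(-114) = -2 + 0 = -2)
(x + (-4 + 4)*5)² = (-2 + (-4 + 4)*5)² = (-2 + 0*5)² = (-2 + 0)² = (-2)² = 4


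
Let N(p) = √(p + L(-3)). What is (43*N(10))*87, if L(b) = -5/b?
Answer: 1247*√105 ≈ 12778.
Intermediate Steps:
N(p) = √(5/3 + p) (N(p) = √(p - 5/(-3)) = √(p - 5*(-⅓)) = √(p + 5/3) = √(5/3 + p))
(43*N(10))*87 = (43*(√(15 + 9*10)/3))*87 = (43*(√(15 + 90)/3))*87 = (43*(√105/3))*87 = (43*√105/3)*87 = 1247*√105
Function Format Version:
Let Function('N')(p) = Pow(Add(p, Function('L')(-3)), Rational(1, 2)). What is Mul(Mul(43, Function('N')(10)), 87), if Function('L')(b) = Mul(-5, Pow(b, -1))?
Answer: Mul(1247, Pow(105, Rational(1, 2))) ≈ 12778.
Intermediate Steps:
Function('N')(p) = Pow(Add(Rational(5, 3), p), Rational(1, 2)) (Function('N')(p) = Pow(Add(p, Mul(-5, Pow(-3, -1))), Rational(1, 2)) = Pow(Add(p, Mul(-5, Rational(-1, 3))), Rational(1, 2)) = Pow(Add(p, Rational(5, 3)), Rational(1, 2)) = Pow(Add(Rational(5, 3), p), Rational(1, 2)))
Mul(Mul(43, Function('N')(10)), 87) = Mul(Mul(43, Mul(Rational(1, 3), Pow(Add(15, Mul(9, 10)), Rational(1, 2)))), 87) = Mul(Mul(43, Mul(Rational(1, 3), Pow(Add(15, 90), Rational(1, 2)))), 87) = Mul(Mul(43, Mul(Rational(1, 3), Pow(105, Rational(1, 2)))), 87) = Mul(Mul(Rational(43, 3), Pow(105, Rational(1, 2))), 87) = Mul(1247, Pow(105, Rational(1, 2)))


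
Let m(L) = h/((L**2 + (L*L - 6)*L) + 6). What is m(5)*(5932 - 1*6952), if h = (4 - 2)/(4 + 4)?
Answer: -85/42 ≈ -2.0238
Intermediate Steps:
h = 1/4 (h = 2/8 = 2*(1/8) = 1/4 ≈ 0.25000)
m(L) = 1/(4*(6 + L**2 + L*(-6 + L**2))) (m(L) = 1/(4*((L**2 + (L*L - 6)*L) + 6)) = 1/(4*((L**2 + (L**2 - 6)*L) + 6)) = 1/(4*((L**2 + (-6 + L**2)*L) + 6)) = 1/(4*((L**2 + L*(-6 + L**2)) + 6)) = 1/(4*(6 + L**2 + L*(-6 + L**2))))
m(5)*(5932 - 1*6952) = (1/(4*(6 + 5**2 + 5**3 - 6*5)))*(5932 - 1*6952) = (1/(4*(6 + 25 + 125 - 30)))*(5932 - 6952) = ((1/4)/126)*(-1020) = ((1/4)*(1/126))*(-1020) = (1/504)*(-1020) = -85/42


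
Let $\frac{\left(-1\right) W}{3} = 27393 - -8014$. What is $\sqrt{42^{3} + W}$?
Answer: $i \sqrt{32133} \approx 179.26 i$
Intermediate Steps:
$W = -106221$ ($W = - 3 \left(27393 - -8014\right) = - 3 \left(27393 + 8014\right) = \left(-3\right) 35407 = -106221$)
$\sqrt{42^{3} + W} = \sqrt{42^{3} - 106221} = \sqrt{74088 - 106221} = \sqrt{-32133} = i \sqrt{32133}$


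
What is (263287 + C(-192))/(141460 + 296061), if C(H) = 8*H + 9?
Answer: 261760/437521 ≈ 0.59828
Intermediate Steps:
C(H) = 9 + 8*H
(263287 + C(-192))/(141460 + 296061) = (263287 + (9 + 8*(-192)))/(141460 + 296061) = (263287 + (9 - 1536))/437521 = (263287 - 1527)*(1/437521) = 261760*(1/437521) = 261760/437521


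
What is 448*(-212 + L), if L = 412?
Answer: 89600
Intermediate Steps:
448*(-212 + L) = 448*(-212 + 412) = 448*200 = 89600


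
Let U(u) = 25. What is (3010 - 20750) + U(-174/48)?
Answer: -17715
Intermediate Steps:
(3010 - 20750) + U(-174/48) = (3010 - 20750) + 25 = -17740 + 25 = -17715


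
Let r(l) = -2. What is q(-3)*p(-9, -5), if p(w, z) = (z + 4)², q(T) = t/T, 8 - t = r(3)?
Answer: -10/3 ≈ -3.3333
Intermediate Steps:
t = 10 (t = 8 - 1*(-2) = 8 + 2 = 10)
q(T) = 10/T
p(w, z) = (4 + z)²
q(-3)*p(-9, -5) = (10/(-3))*(4 - 5)² = (10*(-⅓))*(-1)² = -10/3*1 = -10/3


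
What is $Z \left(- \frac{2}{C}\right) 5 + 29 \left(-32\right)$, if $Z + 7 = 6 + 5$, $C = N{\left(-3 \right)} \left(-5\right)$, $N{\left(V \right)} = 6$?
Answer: $- \frac{2780}{3} \approx -926.67$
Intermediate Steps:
$C = -30$ ($C = 6 \left(-5\right) = -30$)
$Z = 4$ ($Z = -7 + \left(6 + 5\right) = -7 + 11 = 4$)
$Z \left(- \frac{2}{C}\right) 5 + 29 \left(-32\right) = 4 \left(- \frac{2}{-30}\right) 5 + 29 \left(-32\right) = 4 \left(\left(-2\right) \left(- \frac{1}{30}\right)\right) 5 - 928 = 4 \cdot \frac{1}{15} \cdot 5 - 928 = \frac{4}{15} \cdot 5 - 928 = \frac{4}{3} - 928 = - \frac{2780}{3}$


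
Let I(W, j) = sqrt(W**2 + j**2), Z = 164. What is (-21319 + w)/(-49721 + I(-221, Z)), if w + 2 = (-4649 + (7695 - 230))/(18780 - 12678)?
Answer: 3234299489323/7542383519304 + 65048963*sqrt(75737)/7542383519304 ≈ 0.43119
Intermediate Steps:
w = -4694/3051 (w = -2 + (-4649 + (7695 - 230))/(18780 - 12678) = -2 + (-4649 + 7465)/6102 = -2 + 2816*(1/6102) = -2 + 1408/3051 = -4694/3051 ≈ -1.5385)
(-21319 + w)/(-49721 + I(-221, Z)) = (-21319 - 4694/3051)/(-49721 + sqrt((-221)**2 + 164**2)) = -65048963/(3051*(-49721 + sqrt(48841 + 26896))) = -65048963/(3051*(-49721 + sqrt(75737)))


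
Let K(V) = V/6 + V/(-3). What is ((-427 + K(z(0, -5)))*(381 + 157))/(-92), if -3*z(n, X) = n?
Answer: 114863/46 ≈ 2497.0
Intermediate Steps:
z(n, X) = -n/3
K(V) = -V/6 (K(V) = V*(⅙) + V*(-⅓) = V/6 - V/3 = -V/6)
((-427 + K(z(0, -5)))*(381 + 157))/(-92) = ((-427 - (-1)*0/18)*(381 + 157))/(-92) = ((-427 - ⅙*0)*538)*(-1/92) = ((-427 + 0)*538)*(-1/92) = -427*538*(-1/92) = -229726*(-1/92) = 114863/46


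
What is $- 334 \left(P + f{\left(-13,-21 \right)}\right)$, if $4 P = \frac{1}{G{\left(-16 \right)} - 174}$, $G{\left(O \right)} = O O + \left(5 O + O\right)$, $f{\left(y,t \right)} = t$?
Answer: $\frac{196559}{28} \approx 7020.0$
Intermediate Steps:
$G{\left(O \right)} = O^{2} + 6 O$
$P = - \frac{1}{56}$ ($P = \frac{1}{4 \left(- 16 \left(6 - 16\right) - 174\right)} = \frac{1}{4 \left(\left(-16\right) \left(-10\right) - 174\right)} = \frac{1}{4 \left(160 - 174\right)} = \frac{1}{4 \left(-14\right)} = \frac{1}{4} \left(- \frac{1}{14}\right) = - \frac{1}{56} \approx -0.017857$)
$- 334 \left(P + f{\left(-13,-21 \right)}\right) = - 334 \left(- \frac{1}{56} - 21\right) = \left(-334\right) \left(- \frac{1177}{56}\right) = \frac{196559}{28}$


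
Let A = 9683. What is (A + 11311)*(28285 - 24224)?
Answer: 85256634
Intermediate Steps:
(A + 11311)*(28285 - 24224) = (9683 + 11311)*(28285 - 24224) = 20994*4061 = 85256634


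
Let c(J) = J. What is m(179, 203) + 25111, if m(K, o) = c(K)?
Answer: 25290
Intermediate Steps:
m(K, o) = K
m(179, 203) + 25111 = 179 + 25111 = 25290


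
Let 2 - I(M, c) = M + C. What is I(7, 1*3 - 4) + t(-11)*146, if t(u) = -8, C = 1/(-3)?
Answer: -3518/3 ≈ -1172.7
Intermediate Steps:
C = -⅓ ≈ -0.33333
I(M, c) = 7/3 - M (I(M, c) = 2 - (M - ⅓) = 2 - (-⅓ + M) = 2 + (⅓ - M) = 7/3 - M)
I(7, 1*3 - 4) + t(-11)*146 = (7/3 - 1*7) - 8*146 = (7/3 - 7) - 1168 = -14/3 - 1168 = -3518/3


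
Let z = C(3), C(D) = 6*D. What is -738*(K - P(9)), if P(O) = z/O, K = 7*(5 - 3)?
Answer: -8856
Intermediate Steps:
K = 14 (K = 7*2 = 14)
z = 18 (z = 6*3 = 18)
P(O) = 18/O
-738*(K - P(9)) = -738*(14 - 18/9) = -738*(14 - 1*2) = -738*(14 - 2) = -738*12 = -8856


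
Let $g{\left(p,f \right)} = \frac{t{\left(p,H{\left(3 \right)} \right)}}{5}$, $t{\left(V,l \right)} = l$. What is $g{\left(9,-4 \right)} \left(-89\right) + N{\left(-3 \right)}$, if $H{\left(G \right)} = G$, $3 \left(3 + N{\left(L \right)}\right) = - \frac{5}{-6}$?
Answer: $- \frac{5051}{90} \approx -56.122$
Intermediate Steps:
$N{\left(L \right)} = - \frac{49}{18}$ ($N{\left(L \right)} = -3 + \frac{\left(-5\right) \frac{1}{-6}}{3} = -3 + \frac{\left(-5\right) \left(- \frac{1}{6}\right)}{3} = -3 + \frac{1}{3} \cdot \frac{5}{6} = -3 + \frac{5}{18} = - \frac{49}{18}$)
$g{\left(p,f \right)} = \frac{3}{5}$
$g{\left(9,-4 \right)} \left(-89\right) + N{\left(-3 \right)} = \frac{3}{5} \left(-89\right) - \frac{49}{18} = - \frac{267}{5} - \frac{49}{18} = - \frac{5051}{90}$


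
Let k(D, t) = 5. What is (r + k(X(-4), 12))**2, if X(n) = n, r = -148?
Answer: 20449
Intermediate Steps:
(r + k(X(-4), 12))**2 = (-148 + 5)**2 = (-143)**2 = 20449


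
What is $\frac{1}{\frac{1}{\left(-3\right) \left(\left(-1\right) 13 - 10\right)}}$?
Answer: $69$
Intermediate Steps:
$\frac{1}{\frac{1}{\left(-3\right) \left(\left(-1\right) 13 - 10\right)}} = \frac{1}{\frac{1}{\left(-3\right) \left(-13 - 10\right)}} = \frac{1}{\frac{1}{\left(-3\right) \left(-23\right)}} = \frac{1}{\frac{1}{69}} = 69$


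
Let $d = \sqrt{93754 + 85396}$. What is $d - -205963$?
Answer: $205963 + 5 \sqrt{7166} \approx 2.0639 \cdot 10^{5}$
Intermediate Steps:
$d = 5 \sqrt{7166}$ ($d = \sqrt{179150} = 5 \sqrt{7166} \approx 423.26$)
$d - -205963 = 5 \sqrt{7166} - -205963 = 5 \sqrt{7166} + 205963 = 205963 + 5 \sqrt{7166}$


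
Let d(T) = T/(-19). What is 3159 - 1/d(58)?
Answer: 183241/58 ≈ 3159.3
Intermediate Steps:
d(T) = -T/19 (d(T) = T*(-1/19) = -T/19)
3159 - 1/d(58) = 3159 - 1/((-1/19*58)) = 3159 - 1/(-58/19) = 3159 - 1*(-19/58) = 3159 + 19/58 = 183241/58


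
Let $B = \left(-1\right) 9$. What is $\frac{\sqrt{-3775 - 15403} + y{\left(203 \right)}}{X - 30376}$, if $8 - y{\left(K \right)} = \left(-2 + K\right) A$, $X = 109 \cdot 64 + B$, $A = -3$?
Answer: $- \frac{611}{23409} - \frac{i \sqrt{19178}}{23409} \approx -0.026101 - 0.0059159 i$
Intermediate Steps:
$B = -9$
$X = 6967$ ($X = 109 \cdot 64 - 9 = 6976 - 9 = 6967$)
$y{\left(K \right)} = 2 + 3 K$ ($y{\left(K \right)} = 8 - \left(-2 + K\right) \left(-3\right) = 8 - \left(6 - 3 K\right) = 8 + \left(-6 + 3 K\right) = 2 + 3 K$)
$\frac{\sqrt{-3775 - 15403} + y{\left(203 \right)}}{X - 30376} = \frac{\sqrt{-3775 - 15403} + \left(2 + 3 \cdot 203\right)}{6967 - 30376} = \frac{\sqrt{-19178} + \left(2 + 609\right)}{-23409} = \left(i \sqrt{19178} + 611\right) \left(- \frac{1}{23409}\right) = \left(611 + i \sqrt{19178}\right) \left(- \frac{1}{23409}\right) = - \frac{611}{23409} - \frac{i \sqrt{19178}}{23409}$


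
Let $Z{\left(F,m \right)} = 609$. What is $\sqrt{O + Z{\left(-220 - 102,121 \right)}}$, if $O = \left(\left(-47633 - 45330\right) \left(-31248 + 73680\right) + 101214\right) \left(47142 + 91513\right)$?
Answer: $i \sqrt{546925313320701} \approx 2.3386 \cdot 10^{7} i$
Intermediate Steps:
$O = -546925313321310$ ($O = \left(\left(-92963\right) 42432 + 101214\right) 138655 = \left(-3944606016 + 101214\right) 138655 = \left(-3944504802\right) 138655 = -546925313321310$)
$\sqrt{O + Z{\left(-220 - 102,121 \right)}} = \sqrt{-546925313321310 + 609} = \sqrt{-546925313320701} = i \sqrt{546925313320701}$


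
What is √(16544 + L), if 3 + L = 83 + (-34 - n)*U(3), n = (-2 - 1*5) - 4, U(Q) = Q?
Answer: √16555 ≈ 128.67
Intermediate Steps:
n = -11 (n = (-2 - 5) - 4 = -7 - 4 = -11)
L = 11 (L = -3 + (83 + (-34 - 1*(-11))*3) = -3 + (83 + (-34 + 11)*3) = -3 + (83 - 23*3) = -3 + (83 - 69) = -3 + 14 = 11)
√(16544 + L) = √(16544 + 11) = √16555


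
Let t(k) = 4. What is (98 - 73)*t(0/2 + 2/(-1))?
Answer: 100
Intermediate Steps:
(98 - 73)*t(0/2 + 2/(-1)) = (98 - 73)*4 = 25*4 = 100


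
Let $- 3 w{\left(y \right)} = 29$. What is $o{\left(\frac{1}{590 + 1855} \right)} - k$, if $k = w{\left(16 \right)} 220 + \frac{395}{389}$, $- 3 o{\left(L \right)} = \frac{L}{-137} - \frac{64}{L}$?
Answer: $\frac{21220486627964}{390904155} \approx 54286.0$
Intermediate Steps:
$w{\left(y \right)} = - \frac{29}{3}$ ($w{\left(y \right)} = \left(- \frac{1}{3}\right) 29 = - \frac{29}{3}$)
$o{\left(L \right)} = \frac{L}{411} + \frac{64}{3 L}$ ($o{\left(L \right)} = - \frac{\frac{L}{-137} - \frac{64}{L}}{3} = - \frac{L \left(- \frac{1}{137}\right) - \frac{64}{L}}{3} = - \frac{- \frac{L}{137} - \frac{64}{L}}{3} = - \frac{- \frac{64}{L} - \frac{L}{137}}{3} = \frac{L}{411} + \frac{64}{3 L}$)
$k = - \frac{2480635}{1167}$ ($k = \left(- \frac{29}{3}\right) 220 + \frac{395}{389} = - \frac{6380}{3} + 395 \cdot \frac{1}{389} = - \frac{6380}{3} + \frac{395}{389} = - \frac{2480635}{1167} \approx -2125.7$)
$o{\left(\frac{1}{590 + 1855} \right)} - k = \frac{8768 + \left(\frac{1}{590 + 1855}\right)^{2}}{411 \frac{1}{590 + 1855}} - - \frac{2480635}{1167} = \frac{8768 + \left(\frac{1}{2445}\right)^{2}}{411 \cdot \frac{1}{2445}} + \frac{2480635}{1167} = \frac{\frac{1}{\frac{1}{2445}} \left(8768 + \left(\frac{1}{2445}\right)^{2}\right)}{411} + \frac{2480635}{1167} = \frac{1}{411} \cdot 2445 \left(8768 + \frac{1}{5978025}\right) + \frac{2480635}{1167} = \frac{1}{411} \cdot 2445 \cdot \frac{52415323201}{5978025} + \frac{2480635}{1167} = \frac{52415323201}{1004895} + \frac{2480635}{1167} = \frac{21220486627964}{390904155}$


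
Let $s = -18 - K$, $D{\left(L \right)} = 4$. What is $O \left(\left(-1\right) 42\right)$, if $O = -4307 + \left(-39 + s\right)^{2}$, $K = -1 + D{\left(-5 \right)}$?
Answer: $29694$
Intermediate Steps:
$K = 3$ ($K = -1 + 4 = 3$)
$s = -21$ ($s = -18 - 3 = -21$)
$O = -707$ ($O = -4307 + \left(-39 - 21\right)^{2} = -4307 + \left(-60\right)^{2} = -4307 + 3600 = -707$)
$O \left(\left(-1\right) 42\right) = - 707 \left(\left(-1\right) 42\right) = \left(-707\right) \left(-42\right) = 29694$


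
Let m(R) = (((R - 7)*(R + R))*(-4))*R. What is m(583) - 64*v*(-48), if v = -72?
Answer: -1566429696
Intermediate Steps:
m(R) = -8*R²*(-7 + R) (m(R) = (((-7 + R)*(2*R))*(-4))*R = ((2*R*(-7 + R))*(-4))*R = (-8*R*(-7 + R))*R = -8*R²*(-7 + R))
m(583) - 64*v*(-48) = 8*583²*(7 - 1*583) - 64*(-72)*(-48) = 8*339889*(7 - 583) - (-4608)*(-48) = 8*339889*(-576) - 1*221184 = -1566208512 - 221184 = -1566429696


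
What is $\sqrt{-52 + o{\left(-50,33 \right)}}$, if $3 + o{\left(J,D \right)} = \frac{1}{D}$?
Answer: $\frac{i \sqrt{59862}}{33} \approx 7.4142 i$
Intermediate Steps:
$o{\left(J,D \right)} = -3 + \frac{1}{D}$
$\sqrt{-52 + o{\left(-50,33 \right)}} = \sqrt{-52 - \left(3 - \frac{1}{33}\right)} = \sqrt{-52 + \left(-3 + \frac{1}{33}\right)} = \sqrt{-52 - \frac{98}{33}} = \sqrt{- \frac{1814}{33}} = \frac{i \sqrt{59862}}{33}$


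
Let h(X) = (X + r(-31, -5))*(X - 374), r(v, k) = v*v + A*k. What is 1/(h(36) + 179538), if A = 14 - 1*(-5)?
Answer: -1/125338 ≈ -7.9784e-6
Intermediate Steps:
A = 19 (A = 14 + 5 = 19)
r(v, k) = v² + 19*k (r(v, k) = v*v + 19*k = v² + 19*k)
h(X) = (-374 + X)*(866 + X) (h(X) = (X + ((-31)² + 19*(-5)))*(X - 374) = (X + (961 - 95))*(-374 + X) = (X + 866)*(-374 + X) = (866 + X)*(-374 + X) = (-374 + X)*(866 + X))
1/(h(36) + 179538) = 1/((-323884 + 36² + 492*36) + 179538) = 1/((-323884 + 1296 + 17712) + 179538) = 1/(-304876 + 179538) = 1/(-125338) = -1/125338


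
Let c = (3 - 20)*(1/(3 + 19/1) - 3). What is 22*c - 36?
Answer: 1069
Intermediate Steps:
c = 1105/22 (c = -17*(1/(3 + 19*1) - 3) = -17*(1/(3 + 19) - 3) = -17*(1/22 - 3) = -17*(-65/22) = 1105/22 ≈ 50.227)
22*c - 36 = 22*(1105/22) - 36 = 1105 - 36 = 1069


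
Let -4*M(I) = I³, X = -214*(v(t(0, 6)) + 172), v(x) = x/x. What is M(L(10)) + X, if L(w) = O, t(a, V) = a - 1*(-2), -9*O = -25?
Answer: -107971777/2916 ≈ -37027.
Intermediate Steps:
O = 25/9 (O = -⅑*(-25) = 25/9 ≈ 2.7778)
t(a, V) = 2 + a (t(a, V) = a + 2 = 2 + a)
L(w) = 25/9
v(x) = 1
X = -37022 (X = -214*(1 + 172) = -214*173 = -37022)
M(I) = -I³/4
M(L(10)) + X = -(25/9)³/4 - 37022 = -¼*15625/729 - 37022 = -15625/2916 - 37022 = -107971777/2916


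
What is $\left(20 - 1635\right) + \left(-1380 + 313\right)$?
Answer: $-2682$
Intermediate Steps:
$\left(20 - 1635\right) + \left(-1380 + 313\right) = \left(20 - 1635\right) - 1067 = -1615 - 1067 = -2682$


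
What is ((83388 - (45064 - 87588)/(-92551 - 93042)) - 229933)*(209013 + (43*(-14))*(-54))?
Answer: -6568832296366389/185593 ≈ -3.5394e+10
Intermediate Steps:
((83388 - (45064 - 87588)/(-92551 - 93042)) - 229933)*(209013 + (43*(-14))*(-54)) = ((83388 - (-42524)/(-185593)) - 229933)*(209013 - 602*(-54)) = ((83388 - (-42524)*(-1)/185593) - 229933)*(209013 + 32508) = ((83388 - 1*42524/185593) - 229933)*241521 = ((83388 - 42524/185593) - 229933)*241521 = (15476186560/185593 - 229933)*241521 = -27197768709/185593*241521 = -6568832296366389/185593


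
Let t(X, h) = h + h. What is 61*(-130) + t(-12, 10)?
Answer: -7910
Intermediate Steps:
t(X, h) = 2*h
61*(-130) + t(-12, 10) = 61*(-130) + 2*10 = -7930 + 20 = -7910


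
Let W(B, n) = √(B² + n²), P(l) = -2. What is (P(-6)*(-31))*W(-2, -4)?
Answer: 124*√5 ≈ 277.27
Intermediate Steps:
(P(-6)*(-31))*W(-2, -4) = (-2*(-31))*√((-2)² + (-4)²) = 62*√(4 + 16) = 62*√20 = 62*(2*√5) = 124*√5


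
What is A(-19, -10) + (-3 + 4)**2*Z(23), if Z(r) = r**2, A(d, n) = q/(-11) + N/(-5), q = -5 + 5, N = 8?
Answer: 2637/5 ≈ 527.40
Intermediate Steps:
q = 0
A(d, n) = -8/5 (A(d, n) = 0/(-11) + 8/(-5) = 0*(-1/11) + 8*(-1/5) = 0 - 8/5 = -8/5)
A(-19, -10) + (-3 + 4)**2*Z(23) = -8/5 + (-3 + 4)**2*23**2 = -8/5 + 1**2*529 = -8/5 + 1*529 = -8/5 + 529 = 2637/5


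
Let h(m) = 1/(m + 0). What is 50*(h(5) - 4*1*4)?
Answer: -790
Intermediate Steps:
h(m) = 1/m
50*(h(5) - 4*1*4) = 50*(1/5 - 4*1*4) = 50*(⅕ - 4*4) = 50*(⅕ - 16) = 50*(-79/5) = -790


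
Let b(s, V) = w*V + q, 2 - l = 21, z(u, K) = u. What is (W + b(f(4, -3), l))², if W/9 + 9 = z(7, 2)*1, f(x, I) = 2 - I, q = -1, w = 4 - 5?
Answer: 0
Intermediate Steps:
w = -1
l = -19 (l = 2 - 1*21 = 2 - 21 = -19)
W = -18 (W = -81 + 9*(7*1) = -81 + 9*7 = -81 + 63 = -18)
b(s, V) = -1 - V (b(s, V) = -V - 1 = -1 - V)
(W + b(f(4, -3), l))² = (-18 + (-1 - 1*(-19)))² = (-18 + (-1 + 19))² = (-18 + 18)² = 0² = 0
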